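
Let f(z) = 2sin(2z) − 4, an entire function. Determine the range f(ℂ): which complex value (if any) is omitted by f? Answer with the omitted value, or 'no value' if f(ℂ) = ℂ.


Little Picard bounds the complement of f(ℂ) to at most one point.
sin is entire and surjective onto ℂ: for every w ∈ ℂ, sin(ζ) = w has a solution ζ ∈ ℂ (e.g., via the complex inverse arcsin). With ζ = 2z this gives z = ζ/(2). Then 2·sin(2z) takes every value in 2·ℂ = ℂ, and adding -4 is a bijection of ℂ. So f is surjective and omits no value. (Note: only on the real line is sin bounded by [−1, 1].)

Omitted value: no value.


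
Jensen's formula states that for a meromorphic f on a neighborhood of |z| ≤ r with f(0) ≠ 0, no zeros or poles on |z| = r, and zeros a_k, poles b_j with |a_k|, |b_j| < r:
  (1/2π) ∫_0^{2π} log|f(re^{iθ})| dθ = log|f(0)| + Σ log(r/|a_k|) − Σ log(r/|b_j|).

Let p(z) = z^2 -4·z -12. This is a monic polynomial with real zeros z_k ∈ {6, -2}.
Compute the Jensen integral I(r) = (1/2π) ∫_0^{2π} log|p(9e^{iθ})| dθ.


Zeros: -2, 6; r = 9.
Inside |z| < r: -2, 6. Outside (|z| ≥ r): ∅.
p(0) = -12, so log|p(0)| = log(12) = 2.4849.
Apply Jensen: I(r) = log|p(0)| + Σ_k log(r/|z_k|), summed over zeros inside |z| < r.
  log(r/|z_k|) for z_k = 6: log(9/6) = 0.4055
  log(r/|z_k|) for z_k = -2: log(9/2) = 1.5041
Sum over inside zeros: 1.9095.
I(r) = log|p(0)| + (inside sum) = 2.4849 + 1.9095 = 4.3944.
Closed form (all zeros inside, monic): I(r) = n·log(r) = 2·log(9) = 4.3944. ✓

I(r) ≈ 4.3944.


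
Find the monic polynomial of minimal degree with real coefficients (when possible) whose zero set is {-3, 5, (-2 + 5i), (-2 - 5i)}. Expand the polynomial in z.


The polynomial is p(z) = ∏_{α ∈ S} (z − α), where S = {-3, 5, (-2 + 5i), (-2 - 5i)}.
Expanding the product yields: p(z) = z^4 + 2·z^3 + 6·z^2 -118·z -435.
Note conjugate pairs combine to real quadratics: (z − (-2+5i))(z − (-2−5i)) = z² + 4z + 29.
The resulting polynomial has degree 4 and real coefficients as required.

p(z) = z^4 + 2·z^3 + 6·z^2 -118·z -435.


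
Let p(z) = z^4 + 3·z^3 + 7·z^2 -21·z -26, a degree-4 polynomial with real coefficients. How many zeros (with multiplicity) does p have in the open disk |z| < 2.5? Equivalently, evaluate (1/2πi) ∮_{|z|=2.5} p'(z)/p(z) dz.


The zeros of p are: (-2 + 3i), (-2 - 3i), -1, 2.
Their magnitudes are: 3.606, 3.606, 1, 2.
Zeros with |z| < R = 2.5: -1, 2.
Count = 2.
By the argument principle, (1/2πi) ∮_{|z|=R} p'(z)/p(z) dz equals exactly this count.

Number of zeros inside |z| < 2.5: 2.


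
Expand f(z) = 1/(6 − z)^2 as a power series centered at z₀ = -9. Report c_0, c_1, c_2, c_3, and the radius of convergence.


Let w = z − z₀, so z = z₀ + w.
Then 6 − z = 6 − (z₀ + w) = (6 − z₀) − w = 15 − w.
f(z) = 1/(15 − w)^2 = (1/(15)^2) · (1 − w/(15))^{−2}.
By the binomial series (1−u)^{−2} = Σ_{n≥0} C(n+1, 1) u^n for |u|<1, with u = w/(15):
  c_n = C(n+1, 1) / (15)^(n+2).
  c_0 = 1/(15)^2 = 1/225.
  c_1 = 2/(15)^3 = 2/3375.
  c_2 = 3/(15)^4 = 1/16875.
  c_3 = 4/(15)^5 = 4/759375.
The series is valid for |w/d| < 1, i.e. |z − z₀| < |d|.
Radius of convergence: R = |6 − z₀| = |15| = 15 (distance from z₀ to the singularity z = 6).

c_0 = 1/225, c_1 = 2/3375, c_2 = 1/16875, c_3 = 4/759375; R = 15.


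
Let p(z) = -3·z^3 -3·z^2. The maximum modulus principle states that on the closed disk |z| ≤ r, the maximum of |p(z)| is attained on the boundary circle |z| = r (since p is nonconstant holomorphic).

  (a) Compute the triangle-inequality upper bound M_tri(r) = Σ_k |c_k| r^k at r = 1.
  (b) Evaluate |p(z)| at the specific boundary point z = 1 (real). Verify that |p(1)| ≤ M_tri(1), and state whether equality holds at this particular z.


Coefficients: c_0 = 0, c_1 = 0, c_2 = -3, c_3 = -3. Radius r = 1.
Part (a). Triangle bound: M_tri(r) = Σ_k |c_k| r^k
  = |0|·1^0 + |0|·1^1 + |-3|·1^2 + |-3|·1^3
  = 0 + 0 + 3 + 3 = 6.
This bounds M(r) := max_{|z|=r} |p(z)| from above; equality holds iff all terms c_k z^k can be made to align in phase at a single z on |z|=r.
Part (b). At z = 1 (real, on the circle |z| = r):
  p(1) = (0)·1^0 + (0)·1^1 + (-3)·1^2 + (-3)·1^3 = -6.
  |p(1)| = 6.
Since all nonzero coefficients share the same sign, |p(1)| = 6 = M_tri(1); the triangle bound is attained at z = 1, so in fact M(r) = 6.

M_tri(1) = 6; |p(1)| = 6; equality at z=1: yes.


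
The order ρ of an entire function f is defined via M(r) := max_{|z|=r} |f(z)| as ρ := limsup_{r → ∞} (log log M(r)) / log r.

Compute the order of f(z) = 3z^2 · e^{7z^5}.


M(r) = max_{|z|=r} |3|·|z|^2·|e^{7z^5}| = 3·r^2 · e^{7r^5} (the factors attain their maxima compatibly on |z|=r). Then log M(r) = log 3 + 2·log r + 7r^5, dominated by the last term, so log log M(r) ~ 5·log r. The polynomial factor 3z^2 contributes only a log r term and does not affect the order. ρ = 5.
Therefore ρ = 5.

Order ρ = 5.


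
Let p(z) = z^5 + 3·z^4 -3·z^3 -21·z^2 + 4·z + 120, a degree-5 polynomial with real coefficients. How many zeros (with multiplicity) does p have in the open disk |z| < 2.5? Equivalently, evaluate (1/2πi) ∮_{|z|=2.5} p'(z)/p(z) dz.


The zeros of p are: (2 + 1i), (2 - 1i), (-2 + 2i), (-2 - 2i), -3.
Their magnitudes are: 2.236, 2.236, 2.828, 2.828, 3.
Zeros with |z| < R = 2.5: (2 + 1i), (2 - 1i).
Count = 2.
By the argument principle, (1/2πi) ∮_{|z|=R} p'(z)/p(z) dz equals exactly this count.

Number of zeros inside |z| < 2.5: 2.


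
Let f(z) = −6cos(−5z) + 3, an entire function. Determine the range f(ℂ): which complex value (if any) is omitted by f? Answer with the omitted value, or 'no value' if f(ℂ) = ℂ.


Little Picard bounds the complement of f(ℂ) to at most one point.
cos is entire and surjective onto ℂ: for every w ∈ ℂ, cos(ζ) = w has a solution ζ ∈ ℂ (e.g., via the complex inverse arccos). With ζ = −5z this gives z = ζ/(-5). Then -6·cos(−5z) takes every value in -6·ℂ = ℂ, and adding 3 is a bijection of ℂ. So f is surjective and omits no value. (Note: only on the real line is cos bounded by [−1, 1].)

Omitted value: no value.


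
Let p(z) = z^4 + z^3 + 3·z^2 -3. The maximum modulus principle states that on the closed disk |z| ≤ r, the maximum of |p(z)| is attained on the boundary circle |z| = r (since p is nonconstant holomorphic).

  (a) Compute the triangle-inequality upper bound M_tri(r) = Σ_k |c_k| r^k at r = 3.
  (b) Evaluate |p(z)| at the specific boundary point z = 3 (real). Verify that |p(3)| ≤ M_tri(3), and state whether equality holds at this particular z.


Coefficients: c_0 = -3, c_1 = 0, c_2 = 3, c_3 = 1, c_4 = 1. Radius r = 3.
Part (a). Triangle bound: M_tri(r) = Σ_k |c_k| r^k
  = |-3|·3^0 + |0|·3^1 + |3|·3^2 + |1|·3^3 + |1|·3^4
  = 3 + 0 + 27 + 27 + 81 = 138.
This bounds M(r) := max_{|z|=r} |p(z)| from above; equality holds iff all terms c_k z^k can be made to align in phase at a single z on |z|=r.
Part (b). At z = 3 (real, on the circle |z| = r):
  p(3) = (-3)·3^0 + (0)·3^1 + (3)·3^2 + (1)·3^3 + (1)·3^4 = 132.
  |p(3)| = 132.
Check: |p(3)| = 132 ≤ 138 = M_tri(3). ✓ Equality does not hold at z = 3 (the coefficients have mixed signs, so the terms do not all align in phase there).

M_tri(3) = 138; |p(3)| = 132; equality at z=3: no.


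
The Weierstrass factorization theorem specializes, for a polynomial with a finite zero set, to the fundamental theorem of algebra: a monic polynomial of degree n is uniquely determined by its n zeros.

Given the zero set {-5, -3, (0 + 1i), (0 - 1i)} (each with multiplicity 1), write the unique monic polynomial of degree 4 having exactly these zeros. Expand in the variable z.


The polynomial is p(z) = ∏_{α ∈ S} (z − α), where S = {-5, -3, (0 + 1i), (0 - 1i)}.
Expanding the product yields: p(z) = z^4 + 8·z^3 + 16·z^2 + 8·z + 15.
Note conjugate pairs combine to real quadratics: (z − (0+1i))(z − (0−1i)) = z² + 1.
The resulting polynomial has degree 4 and real coefficients as required.

p(z) = z^4 + 8·z^3 + 16·z^2 + 8·z + 15.


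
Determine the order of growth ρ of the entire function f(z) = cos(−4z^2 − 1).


Write cos(w) = (e^{iw} ± e^{−iw})/(2 or 2i), so |cos(w)| ≤ e^{|w|}. With w = −4z^2 − 1, |w| ≤ 4r^2 + 1 on |z|=r, giving M(r) ≤ e^{4r^2 + 1} and ρ ≤ 2. For the lower bound, choose z on |z|=r with -4z^2 purely imaginary of modulus 4r^2; then |cos(−4z^2 − 1)| grows like e^{4r^2}/2, so ρ ≥ 2. Hence ρ = 2.
Therefore ρ = 2.

Order ρ = 2.


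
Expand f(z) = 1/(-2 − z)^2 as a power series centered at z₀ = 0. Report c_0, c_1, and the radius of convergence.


Let w = z − z₀, so z = z₀ + w.
Then -2 − z = -2 − (z₀ + w) = (-2 − z₀) − w = -2 − w.
f(z) = 1/(-2 − w)^2 = (1/(-2)^2) · (1 − w/(-2))^{−2}.
By the binomial series (1−u)^{−2} = Σ_{n≥0} C(n+1, 1) u^n for |u|<1, with u = w/(-2):
  c_n = C(n+1, 1) / (-2)^(n+2).
  c_0 = 1/(-2)^2 = 1/4.
  c_1 = 2/(-2)^3 = -1/4.
The series is valid for |w/d| < 1, i.e. |z − z₀| < |d|.
Radius of convergence: R = |-2 − z₀| = |-2| = 2 (distance from z₀ to the singularity z = -2).

c_0 = 1/4, c_1 = -1/4; R = 2.


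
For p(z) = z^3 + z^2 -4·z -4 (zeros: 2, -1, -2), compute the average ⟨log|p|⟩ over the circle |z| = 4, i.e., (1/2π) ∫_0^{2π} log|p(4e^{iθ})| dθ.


Zeros: -2, -1, 2; r = 4.
Inside |z| < r: -2, -1, 2. Outside (|z| ≥ r): ∅.
p(0) = -4, so log|p(0)| = log(4) = 1.3863.
Apply Jensen: I(r) = log|p(0)| + Σ_k log(r/|z_k|), summed over zeros inside |z| < r.
  log(r/|z_k|) for z_k = 2: log(4/2) = 0.6931
  log(r/|z_k|) for z_k = -1: log(4/1) = 1.3863
  log(r/|z_k|) for z_k = -2: log(4/2) = 0.6931
Sum over inside zeros: 2.7726.
I(r) = log|p(0)| + (inside sum) = 1.3863 + 2.7726 = 4.1589.
Closed form (all zeros inside, monic): I(r) = n·log(r) = 3·log(4) = 4.1589. ✓

I(r) ≈ 4.1589.


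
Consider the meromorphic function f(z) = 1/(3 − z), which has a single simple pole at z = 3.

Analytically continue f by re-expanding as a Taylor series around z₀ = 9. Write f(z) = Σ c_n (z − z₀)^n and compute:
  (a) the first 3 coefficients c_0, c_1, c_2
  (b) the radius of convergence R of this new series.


Let w = z − z₀, so z = z₀ + w.
Then 3 − z = 3 − (z₀ + w) = (3 − z₀) − w = -6 − w.
f(z) = 1/(-6 − w) = (1/(-6)) · 1/(1 − w/(-6)) = Σ_{n≥0} w^n / (-6)^(n+1).
So c_n = 1/(-6)^(n+1):
  c_0 = 1/(-6)^1 = -1/6.
  c_1 = 1/(-6)^2 = 1/36.
  c_2 = 1/(-6)^3 = -1/216.
The series is valid for |w/d| < 1, i.e. |z − z₀| < |d|.
Radius of convergence: R = |3 − z₀| = |-6| = 6 (distance from z₀ to the singularity z = 3).

c_0 = -1/6, c_1 = 1/36, c_2 = -1/216; R = 6.


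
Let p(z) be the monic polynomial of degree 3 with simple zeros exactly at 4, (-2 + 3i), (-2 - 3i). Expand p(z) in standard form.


The polynomial is p(z) = ∏_{α ∈ S} (z − α), where S = {4, (-2 + 3i), (-2 - 3i)}.
Expanding the product yields: p(z) = z^3 -3·z -52.
Note conjugate pairs combine to real quadratics: (z − (-2+3i))(z − (-2−3i)) = z² + 4z + 13.
The resulting polynomial has degree 3 and real coefficients as required.

p(z) = z^3 -3·z -52.


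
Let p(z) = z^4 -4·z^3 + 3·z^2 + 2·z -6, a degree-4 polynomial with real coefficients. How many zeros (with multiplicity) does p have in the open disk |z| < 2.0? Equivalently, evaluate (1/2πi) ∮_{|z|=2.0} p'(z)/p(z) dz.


The zeros of p are: 3, (1 + 1i), (1 - 1i), -1.
Their magnitudes are: 3, 1.414, 1.414, 1.
Zeros with |z| < R = 2.0: (1 + 1i), (1 - 1i), -1.
Count = 3.
By the argument principle, (1/2πi) ∮_{|z|=R} p'(z)/p(z) dz equals exactly this count.

Number of zeros inside |z| < 2.0: 3.


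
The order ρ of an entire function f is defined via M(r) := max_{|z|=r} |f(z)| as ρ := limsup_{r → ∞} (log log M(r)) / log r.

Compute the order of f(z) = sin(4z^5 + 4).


Write sin(w) = (e^{iw} ± e^{−iw})/(2 or 2i), so |sin(w)| ≤ e^{|w|}. With w = 4z^5 + 4, |w| ≤ 4r^5 + 4 on |z|=r, giving M(r) ≤ e^{4r^5 + 4} and ρ ≤ 5. For the lower bound, choose z on |z|=r with 4z^5 purely imaginary of modulus 4r^5; then |sin(4z^5 + 4)| grows like e^{4r^5}/2, so ρ ≥ 5. Hence ρ = 5.
Therefore ρ = 5.

Order ρ = 5.


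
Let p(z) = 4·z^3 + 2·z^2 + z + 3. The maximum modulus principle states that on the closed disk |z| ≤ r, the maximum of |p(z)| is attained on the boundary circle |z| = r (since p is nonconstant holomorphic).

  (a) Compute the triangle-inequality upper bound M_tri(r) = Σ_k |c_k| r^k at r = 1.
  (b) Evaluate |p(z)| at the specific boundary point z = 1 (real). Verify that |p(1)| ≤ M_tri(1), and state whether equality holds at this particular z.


Coefficients: c_0 = 3, c_1 = 1, c_2 = 2, c_3 = 4. Radius r = 1.
Part (a). Triangle bound: M_tri(r) = Σ_k |c_k| r^k
  = |3|·1^0 + |1|·1^1 + |2|·1^2 + |4|·1^3
  = 3 + 1 + 2 + 4 = 10.
This bounds M(r) := max_{|z|=r} |p(z)| from above; equality holds iff all terms c_k z^k can be made to align in phase at a single z on |z|=r.
Part (b). At z = 1 (real, on the circle |z| = r):
  p(1) = (3)·1^0 + (1)·1^1 + (2)·1^2 + (4)·1^3 = 10.
  |p(1)| = 10.
Since all nonzero coefficients share the same sign, |p(1)| = 10 = M_tri(1); the triangle bound is attained at z = 1, so in fact M(r) = 10.

M_tri(1) = 10; |p(1)| = 10; equality at z=1: yes.


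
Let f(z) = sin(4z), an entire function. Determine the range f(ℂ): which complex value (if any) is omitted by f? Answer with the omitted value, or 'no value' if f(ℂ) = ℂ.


Little Picard bounds the complement of f(ℂ) to at most one point.
sin is entire and surjective onto ℂ: for every w ∈ ℂ, sin(ζ) = w has a solution ζ ∈ ℂ (e.g., via the complex inverse arcsin). With ζ = 4z this gives z = ζ/(4). Then 1·sin(4z) takes every value in 1·ℂ = ℂ, and adding 0 is a bijection of ℂ. So f is surjective and omits no value. (Note: only on the real line is sin bounded by [−1, 1].)

Omitted value: no value.


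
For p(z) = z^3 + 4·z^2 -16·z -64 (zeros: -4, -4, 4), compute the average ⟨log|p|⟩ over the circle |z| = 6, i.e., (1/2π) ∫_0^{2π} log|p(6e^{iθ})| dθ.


Zeros: -4, -4, 4; r = 6.
Inside |z| < r: -4, -4, 4. Outside (|z| ≥ r): ∅.
p(0) = -64, so log|p(0)| = log(64) = 4.1589.
Apply Jensen: I(r) = log|p(0)| + Σ_k log(r/|z_k|), summed over zeros inside |z| < r.
  log(r/|z_k|) for z_k = -4: log(6/4) = 0.4055
  log(r/|z_k|) for z_k = -4: log(6/4) = 0.4055
  log(r/|z_k|) for z_k = 4: log(6/4) = 0.4055
Sum over inside zeros: 1.2164.
I(r) = log|p(0)| + (inside sum) = 4.1589 + 1.2164 = 5.3753.
Closed form (all zeros inside, monic): I(r) = n·log(r) = 3·log(6) = 5.3753. ✓

I(r) ≈ 5.3753.


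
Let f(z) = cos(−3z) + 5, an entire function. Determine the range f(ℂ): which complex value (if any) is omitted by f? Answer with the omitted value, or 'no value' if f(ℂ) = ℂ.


Little Picard bounds the complement of f(ℂ) to at most one point.
cos is entire and surjective onto ℂ: for every w ∈ ℂ, cos(ζ) = w has a solution ζ ∈ ℂ (e.g., via the complex inverse arccos). With ζ = −3z this gives z = ζ/(-3). Then 1·cos(−3z) takes every value in 1·ℂ = ℂ, and adding 5 is a bijection of ℂ. So f is surjective and omits no value. (Note: only on the real line is cos bounded by [−1, 1].)

Omitted value: no value.


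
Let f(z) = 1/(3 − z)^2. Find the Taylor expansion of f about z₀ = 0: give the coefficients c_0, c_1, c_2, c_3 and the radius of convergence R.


Let w = z − z₀, so z = z₀ + w.
Then 3 − z = 3 − (z₀ + w) = (3 − z₀) − w = 3 − w.
f(z) = 1/(3 − w)^2 = (1/(3)^2) · (1 − w/(3))^{−2}.
By the binomial series (1−u)^{−2} = Σ_{n≥0} C(n+1, 1) u^n for |u|<1, with u = w/(3):
  c_n = C(n+1, 1) / (3)^(n+2).
  c_0 = 1/(3)^2 = 1/9.
  c_1 = 2/(3)^3 = 2/27.
  c_2 = 3/(3)^4 = 1/27.
  c_3 = 4/(3)^5 = 4/243.
The series is valid for |w/d| < 1, i.e. |z − z₀| < |d|.
Radius of convergence: R = |3 − z₀| = |3| = 3 (distance from z₀ to the singularity z = 3).

c_0 = 1/9, c_1 = 2/27, c_2 = 1/27, c_3 = 4/243; R = 3.


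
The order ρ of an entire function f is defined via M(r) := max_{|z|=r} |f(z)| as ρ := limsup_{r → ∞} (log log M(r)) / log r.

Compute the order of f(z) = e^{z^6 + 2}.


|e^{z^6 + 2}| = e^{Re(1·z^6) + 2} ≤ e^{1|z|^6 + 2} = e^{1r^6 + 2} on |z| = r, so ρ ≤ 6. Choosing z on |z|=r so that 1·z^6 is real positive (always possible by picking arg z appropriately) gives |f(z)| = e^{1r^6 + 2}, matching the bound. The additive constant 2 does not affect log log M(r) ~ 6·log r. Hence ρ = 6.
Therefore ρ = 6.

Order ρ = 6.


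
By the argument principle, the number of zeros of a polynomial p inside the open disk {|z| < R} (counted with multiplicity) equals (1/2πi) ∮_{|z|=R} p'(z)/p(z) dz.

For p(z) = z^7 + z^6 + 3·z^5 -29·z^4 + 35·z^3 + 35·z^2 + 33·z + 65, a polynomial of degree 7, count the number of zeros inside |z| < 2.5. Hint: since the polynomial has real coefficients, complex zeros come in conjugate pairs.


The zeros of p are: (2 + 1i), (2 - 1i), (-2 + 3i), (-2 - 3i), -1, (0 + 1i), (0 - 1i).
Their magnitudes are: 2.236, 2.236, 3.606, 3.606, 1, 1, 1.
Zeros with |z| < R = 2.5: (2 + 1i), (2 - 1i), -1, (0 + 1i), (0 - 1i).
Count = 5.
By the argument principle, (1/2πi) ∮_{|z|=R} p'(z)/p(z) dz equals exactly this count.

Number of zeros inside |z| < 2.5: 5.


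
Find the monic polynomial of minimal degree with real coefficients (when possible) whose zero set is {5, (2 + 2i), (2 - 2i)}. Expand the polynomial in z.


The polynomial is p(z) = ∏_{α ∈ S} (z − α), where S = {5, (2 + 2i), (2 - 2i)}.
Expanding the product yields: p(z) = z^3 -9·z^2 + 28·z -40.
Note conjugate pairs combine to real quadratics: (z − (2+2i))(z − (2−2i)) = z² − 4z + 8.
The resulting polynomial has degree 3 and real coefficients as required.

p(z) = z^3 -9·z^2 + 28·z -40.


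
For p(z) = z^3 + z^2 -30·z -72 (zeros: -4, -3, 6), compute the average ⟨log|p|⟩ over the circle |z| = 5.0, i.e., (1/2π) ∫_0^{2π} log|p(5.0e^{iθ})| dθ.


Zeros: -4, -3, 6; r = 5.0.
Inside |z| < r: -4, -3. Outside (|z| ≥ r): 6.
p(0) = -72, so log|p(0)| = log(72) = 4.2767.
Apply Jensen: I(r) = log|p(0)| + Σ_k log(r/|z_k|), summed over zeros inside |z| < r.
  log(r/|z_k|) for z_k = -4: log(5.0/4) = 0.2231
  log(r/|z_k|) for z_k = -3: log(5.0/3) = 0.5108
  Outside zeros (6) contribute nothing to the Jensen sum.
Sum over inside zeros: 0.7340.
I(r) = log|p(0)| + (inside sum) = 4.2767 + 0.7340 = 5.0106.
Note: since some zeros are outside |z| ≤ r, the simplified n·log(r) form does NOT apply — only the inside zeros contribute.

I(r) ≈ 5.0106.


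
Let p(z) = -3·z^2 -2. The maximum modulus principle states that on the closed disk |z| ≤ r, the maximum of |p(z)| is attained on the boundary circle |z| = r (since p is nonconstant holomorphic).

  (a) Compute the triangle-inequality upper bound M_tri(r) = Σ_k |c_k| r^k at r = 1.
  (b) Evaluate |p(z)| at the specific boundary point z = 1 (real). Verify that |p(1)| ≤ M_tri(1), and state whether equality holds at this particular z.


Coefficients: c_0 = -2, c_1 = 0, c_2 = -3. Radius r = 1.
Part (a). Triangle bound: M_tri(r) = Σ_k |c_k| r^k
  = |-2|·1^0 + |0|·1^1 + |-3|·1^2
  = 2 + 0 + 3 = 5.
This bounds M(r) := max_{|z|=r} |p(z)| from above; equality holds iff all terms c_k z^k can be made to align in phase at a single z on |z|=r.
Part (b). At z = 1 (real, on the circle |z| = r):
  p(1) = (-2)·1^0 + (0)·1^1 + (-3)·1^2 = -5.
  |p(1)| = 5.
Since all nonzero coefficients share the same sign, |p(1)| = 5 = M_tri(1); the triangle bound is attained at z = 1, so in fact M(r) = 5.

M_tri(1) = 5; |p(1)| = 5; equality at z=1: yes.


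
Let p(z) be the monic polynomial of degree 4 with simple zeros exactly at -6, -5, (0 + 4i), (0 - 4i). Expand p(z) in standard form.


The polynomial is p(z) = ∏_{α ∈ S} (z − α), where S = {-6, -5, (0 + 4i), (0 - 4i)}.
Expanding the product yields: p(z) = z^4 + 11·z^3 + 46·z^2 + 176·z + 480.
Note conjugate pairs combine to real quadratics: (z − (0+4i))(z − (0−4i)) = z² + 16.
The resulting polynomial has degree 4 and real coefficients as required.

p(z) = z^4 + 11·z^3 + 46·z^2 + 176·z + 480.


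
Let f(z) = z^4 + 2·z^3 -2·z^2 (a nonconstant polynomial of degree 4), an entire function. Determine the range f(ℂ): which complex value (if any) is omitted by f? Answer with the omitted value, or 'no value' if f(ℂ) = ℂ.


Little Picard bounds the complement of f(ℂ) to at most one point.
For every w ∈ ℂ, the equation p(z) − w = 0 is a nonconstant polynomial in z and hence has at least one root by the fundamental theorem of algebra. So p is surjective onto ℂ, omitting no value.

Omitted value: no value.


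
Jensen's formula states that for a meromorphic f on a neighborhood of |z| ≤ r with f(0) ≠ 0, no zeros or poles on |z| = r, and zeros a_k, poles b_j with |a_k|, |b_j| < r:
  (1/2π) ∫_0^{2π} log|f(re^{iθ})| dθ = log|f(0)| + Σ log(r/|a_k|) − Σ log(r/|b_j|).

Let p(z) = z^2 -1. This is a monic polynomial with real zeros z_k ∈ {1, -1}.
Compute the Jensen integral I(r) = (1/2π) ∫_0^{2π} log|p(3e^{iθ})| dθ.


Zeros: -1, 1; r = 3.
Inside |z| < r: -1, 1. Outside (|z| ≥ r): ∅.
p(0) = -1, so log|p(0)| = log(1) = 0.0000.
Apply Jensen: I(r) = log|p(0)| + Σ_k log(r/|z_k|), summed over zeros inside |z| < r.
  log(r/|z_k|) for z_k = 1: log(3/1) = 1.0986
  log(r/|z_k|) for z_k = -1: log(3/1) = 1.0986
Sum over inside zeros: 2.1972.
I(r) = log|p(0)| + (inside sum) = 0.0000 + 2.1972 = 2.1972.
Closed form (all zeros inside, monic): I(r) = n·log(r) = 2·log(3) = 2.1972. ✓

I(r) ≈ 2.1972.


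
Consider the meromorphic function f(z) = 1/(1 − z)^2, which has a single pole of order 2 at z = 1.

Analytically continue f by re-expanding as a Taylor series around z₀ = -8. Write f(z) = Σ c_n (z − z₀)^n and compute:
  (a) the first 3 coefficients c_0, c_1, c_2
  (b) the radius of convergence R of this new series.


Let w = z − z₀, so z = z₀ + w.
Then 1 − z = 1 − (z₀ + w) = (1 − z₀) − w = 9 − w.
f(z) = 1/(9 − w)^2 = (1/(9)^2) · (1 − w/(9))^{−2}.
By the binomial series (1−u)^{−2} = Σ_{n≥0} C(n+1, 1) u^n for |u|<1, with u = w/(9):
  c_n = C(n+1, 1) / (9)^(n+2).
  c_0 = 1/(9)^2 = 1/81.
  c_1 = 2/(9)^3 = 2/729.
  c_2 = 3/(9)^4 = 1/2187.
The series is valid for |w/d| < 1, i.e. |z − z₀| < |d|.
Radius of convergence: R = |1 − z₀| = |9| = 9 (distance from z₀ to the singularity z = 1).

c_0 = 1/81, c_1 = 2/729, c_2 = 1/2187; R = 9.


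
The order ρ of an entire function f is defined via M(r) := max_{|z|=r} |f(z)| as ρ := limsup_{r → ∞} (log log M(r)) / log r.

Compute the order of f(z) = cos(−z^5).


Write cos(w) = (e^{iw} ± e^{−iw})/(2 or 2i), so |cos(w)| ≤ e^{|w|}. With w = −z^5, |w| ≤ 1r^5 + 0 on |z|=r, giving M(r) ≤ e^{1r^5 + 0} and ρ ≤ 5. For the lower bound, choose z on |z|=r with -1z^5 purely imaginary of modulus 1r^5; then |cos(−z^5)| grows like e^{1r^5}/2, so ρ ≥ 5. Hence ρ = 5.
Therefore ρ = 5.

Order ρ = 5.


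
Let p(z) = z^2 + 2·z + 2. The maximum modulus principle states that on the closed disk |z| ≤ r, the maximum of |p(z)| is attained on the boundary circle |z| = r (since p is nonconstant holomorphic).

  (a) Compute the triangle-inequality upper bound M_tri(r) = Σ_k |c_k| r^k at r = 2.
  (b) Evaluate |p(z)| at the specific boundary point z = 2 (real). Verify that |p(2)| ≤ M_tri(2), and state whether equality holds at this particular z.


Coefficients: c_0 = 2, c_1 = 2, c_2 = 1. Radius r = 2.
Part (a). Triangle bound: M_tri(r) = Σ_k |c_k| r^k
  = |2|·2^0 + |2|·2^1 + |1|·2^2
  = 2 + 4 + 4 = 10.
This bounds M(r) := max_{|z|=r} |p(z)| from above; equality holds iff all terms c_k z^k can be made to align in phase at a single z on |z|=r.
Part (b). At z = 2 (real, on the circle |z| = r):
  p(2) = (2)·2^0 + (2)·2^1 + (1)·2^2 = 10.
  |p(2)| = 10.
Since all nonzero coefficients share the same sign, |p(2)| = 10 = M_tri(2); the triangle bound is attained at z = 2, so in fact M(r) = 10.

M_tri(2) = 10; |p(2)| = 10; equality at z=2: yes.


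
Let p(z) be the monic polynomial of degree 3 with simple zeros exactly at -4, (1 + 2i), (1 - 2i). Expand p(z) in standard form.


The polynomial is p(z) = ∏_{α ∈ S} (z − α), where S = {-4, (1 + 2i), (1 - 2i)}.
Expanding the product yields: p(z) = z^3 + 2·z^2 -3·z + 20.
Note conjugate pairs combine to real quadratics: (z − (1+2i))(z − (1−2i)) = z² − 2z + 5.
The resulting polynomial has degree 3 and real coefficients as required.

p(z) = z^3 + 2·z^2 -3·z + 20.


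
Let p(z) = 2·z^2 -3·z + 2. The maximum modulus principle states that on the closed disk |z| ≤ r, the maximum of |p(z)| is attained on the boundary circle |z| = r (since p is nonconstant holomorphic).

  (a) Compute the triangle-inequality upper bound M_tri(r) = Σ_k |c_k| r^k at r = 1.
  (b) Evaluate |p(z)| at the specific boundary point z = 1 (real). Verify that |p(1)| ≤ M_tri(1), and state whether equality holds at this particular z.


Coefficients: c_0 = 2, c_1 = -3, c_2 = 2. Radius r = 1.
Part (a). Triangle bound: M_tri(r) = Σ_k |c_k| r^k
  = |2|·1^0 + |-3|·1^1 + |2|·1^2
  = 2 + 3 + 2 = 7.
This bounds M(r) := max_{|z|=r} |p(z)| from above; equality holds iff all terms c_k z^k can be made to align in phase at a single z on |z|=r.
Part (b). At z = 1 (real, on the circle |z| = r):
  p(1) = (2)·1^0 + (-3)·1^1 + (2)·1^2 = 1.
  |p(1)| = 1.
Check: |p(1)| = 1 ≤ 7 = M_tri(1). ✓ Equality does not hold at z = 1 (the coefficients have mixed signs, so the terms do not all align in phase there).

M_tri(1) = 7; |p(1)| = 1; equality at z=1: no.


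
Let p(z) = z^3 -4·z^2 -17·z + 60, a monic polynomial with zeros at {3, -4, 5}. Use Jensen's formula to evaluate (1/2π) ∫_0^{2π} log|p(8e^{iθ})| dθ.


Zeros: -4, 3, 5; r = 8.
Inside |z| < r: -4, 3, 5. Outside (|z| ≥ r): ∅.
p(0) = 60, so log|p(0)| = log(60) = 4.0943.
Apply Jensen: I(r) = log|p(0)| + Σ_k log(r/|z_k|), summed over zeros inside |z| < r.
  log(r/|z_k|) for z_k = 3: log(8/3) = 0.9808
  log(r/|z_k|) for z_k = -4: log(8/4) = 0.6931
  log(r/|z_k|) for z_k = 5: log(8/5) = 0.4700
Sum over inside zeros: 2.1440.
I(r) = log|p(0)| + (inside sum) = 4.0943 + 2.1440 = 6.2383.
Closed form (all zeros inside, monic): I(r) = n·log(r) = 3·log(8) = 6.2383. ✓

I(r) ≈ 6.2383.


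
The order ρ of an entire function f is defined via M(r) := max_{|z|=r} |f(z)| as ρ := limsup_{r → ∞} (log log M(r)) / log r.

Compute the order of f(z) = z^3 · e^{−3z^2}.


M(r) = max_{|z|=r} |1|·|z|^3·|e^{−3z^2}| = 1·r^3 · e^{3r^2} (the factors attain their maxima compatibly on |z|=r). Then log M(r) = log 1 + 3·log r + 3r^2, dominated by the last term, so log log M(r) ~ 2·log r. The polynomial factor 1z^3 contributes only a log r term and does not affect the order. ρ = 2.
Therefore ρ = 2.

Order ρ = 2.


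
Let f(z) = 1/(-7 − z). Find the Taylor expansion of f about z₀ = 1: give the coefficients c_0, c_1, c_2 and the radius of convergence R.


Let w = z − z₀, so z = z₀ + w.
Then -7 − z = -7 − (z₀ + w) = (-7 − z₀) − w = -8 − w.
f(z) = 1/(-8 − w) = (1/(-8)) · 1/(1 − w/(-8)) = Σ_{n≥0} w^n / (-8)^(n+1).
So c_n = 1/(-8)^(n+1):
  c_0 = 1/(-8)^1 = -1/8.
  c_1 = 1/(-8)^2 = 1/64.
  c_2 = 1/(-8)^3 = -1/512.
The series is valid for |w/d| < 1, i.e. |z − z₀| < |d|.
Radius of convergence: R = |-7 − z₀| = |-8| = 8 (distance from z₀ to the singularity z = -7).

c_0 = -1/8, c_1 = 1/64, c_2 = -1/512; R = 8.


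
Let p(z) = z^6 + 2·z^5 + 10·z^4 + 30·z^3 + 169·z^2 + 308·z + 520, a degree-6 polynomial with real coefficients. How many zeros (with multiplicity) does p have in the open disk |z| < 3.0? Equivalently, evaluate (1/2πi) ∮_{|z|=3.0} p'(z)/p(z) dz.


The zeros of p are: (-2 + 2i), (-2 - 2i), (-1 + 2i), (-1 - 2i), (2 + 3i), (2 - 3i).
Their magnitudes are: 2.828, 2.828, 2.236, 2.236, 3.606, 3.606.
Zeros with |z| < R = 3.0: (-2 + 2i), (-2 - 2i), (-1 + 2i), (-1 - 2i).
Count = 4.
By the argument principle, (1/2πi) ∮_{|z|=R} p'(z)/p(z) dz equals exactly this count.

Number of zeros inside |z| < 3.0: 4.


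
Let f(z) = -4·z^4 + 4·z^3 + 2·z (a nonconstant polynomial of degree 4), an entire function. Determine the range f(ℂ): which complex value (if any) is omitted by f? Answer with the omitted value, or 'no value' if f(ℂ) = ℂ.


Little Picard bounds the complement of f(ℂ) to at most one point.
For every w ∈ ℂ, the equation p(z) − w = 0 is a nonconstant polynomial in z and hence has at least one root by the fundamental theorem of algebra. So p is surjective onto ℂ, omitting no value.

Omitted value: no value.


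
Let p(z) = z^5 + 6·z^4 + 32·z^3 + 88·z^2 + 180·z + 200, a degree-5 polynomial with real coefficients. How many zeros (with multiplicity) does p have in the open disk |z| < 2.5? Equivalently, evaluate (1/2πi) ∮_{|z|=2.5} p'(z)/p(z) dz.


The zeros of p are: (-1 + 3i), (-1 - 3i), (-1 + 3i), (-1 - 3i), -2.
Their magnitudes are: 3.162, 3.162, 3.162, 3.162, 2.
Zeros with |z| < R = 2.5: -2.
Count = 1.
By the argument principle, (1/2πi) ∮_{|z|=R} p'(z)/p(z) dz equals exactly this count.

Number of zeros inside |z| < 2.5: 1.


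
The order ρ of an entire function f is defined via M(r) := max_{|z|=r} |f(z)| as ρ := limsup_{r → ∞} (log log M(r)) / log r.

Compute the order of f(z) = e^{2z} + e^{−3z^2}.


Each summand is entire of order 1 and 2 respectively (as in the single-exponential case). The order of a sum is at most the max of the orders, so ρ ≤ 2. For the lower bound: on |z|=r choose arg z so that -3z^2 is real positive; then |e^{-3z^2}| = e^{3r^2} while |e^{2z}| ≤ e^{2r^1} = o(e^{3r^2}). So |f| ≥ e^{3r^2}(1 − o(1)) and ρ ≥ 2. Hence ρ = max(1, 2) = 2.
Therefore ρ = 2.

Order ρ = 2.


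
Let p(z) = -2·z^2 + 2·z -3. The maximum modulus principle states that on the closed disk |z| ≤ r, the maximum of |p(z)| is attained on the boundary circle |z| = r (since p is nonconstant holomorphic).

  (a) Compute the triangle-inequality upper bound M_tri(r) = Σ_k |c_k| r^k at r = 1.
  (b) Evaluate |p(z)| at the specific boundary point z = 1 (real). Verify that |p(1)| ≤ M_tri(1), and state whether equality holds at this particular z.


Coefficients: c_0 = -3, c_1 = 2, c_2 = -2. Radius r = 1.
Part (a). Triangle bound: M_tri(r) = Σ_k |c_k| r^k
  = |-3|·1^0 + |2|·1^1 + |-2|·1^2
  = 3 + 2 + 2 = 7.
This bounds M(r) := max_{|z|=r} |p(z)| from above; equality holds iff all terms c_k z^k can be made to align in phase at a single z on |z|=r.
Part (b). At z = 1 (real, on the circle |z| = r):
  p(1) = (-3)·1^0 + (2)·1^1 + (-2)·1^2 = -3.
  |p(1)| = 3.
Check: |p(1)| = 3 ≤ 7 = M_tri(1). ✓ Equality does not hold at z = 1 (the coefficients have mixed signs, so the terms do not all align in phase there).

M_tri(1) = 7; |p(1)| = 3; equality at z=1: no.


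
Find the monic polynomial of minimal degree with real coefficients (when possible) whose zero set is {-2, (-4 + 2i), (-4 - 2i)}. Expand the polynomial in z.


The polynomial is p(z) = ∏_{α ∈ S} (z − α), where S = {-2, (-4 + 2i), (-4 - 2i)}.
Expanding the product yields: p(z) = z^3 + 10·z^2 + 36·z + 40.
Note conjugate pairs combine to real quadratics: (z − (-4+2i))(z − (-4−2i)) = z² + 8z + 20.
The resulting polynomial has degree 3 and real coefficients as required.

p(z) = z^3 + 10·z^2 + 36·z + 40.


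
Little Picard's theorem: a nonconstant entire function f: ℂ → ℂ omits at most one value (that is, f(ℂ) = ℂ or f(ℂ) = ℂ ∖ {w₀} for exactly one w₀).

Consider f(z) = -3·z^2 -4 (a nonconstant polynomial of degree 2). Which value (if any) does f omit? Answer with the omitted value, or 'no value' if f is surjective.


Little Picard bounds the complement of f(ℂ) to at most one point.
For every w ∈ ℂ, the equation p(z) − w = 0 is a nonconstant polynomial in z and hence has at least one root by the fundamental theorem of algebra. So p is surjective onto ℂ, omitting no value.

Omitted value: no value.


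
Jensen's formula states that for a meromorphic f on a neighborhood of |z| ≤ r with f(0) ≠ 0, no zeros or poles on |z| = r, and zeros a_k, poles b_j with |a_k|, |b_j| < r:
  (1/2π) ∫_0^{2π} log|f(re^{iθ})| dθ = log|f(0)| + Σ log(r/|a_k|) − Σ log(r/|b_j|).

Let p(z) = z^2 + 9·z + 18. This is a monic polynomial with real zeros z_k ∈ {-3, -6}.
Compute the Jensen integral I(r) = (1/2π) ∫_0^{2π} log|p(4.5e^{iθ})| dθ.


Zeros: -6, -3; r = 4.5.
Inside |z| < r: -3. Outside (|z| ≥ r): -6.
p(0) = 18, so log|p(0)| = log(18) = 2.8904.
Apply Jensen: I(r) = log|p(0)| + Σ_k log(r/|z_k|), summed over zeros inside |z| < r.
  log(r/|z_k|) for z_k = -3: log(4.5/3) = 0.4055
  Outside zeros (-6) contribute nothing to the Jensen sum.
Sum over inside zeros: 0.4055.
I(r) = log|p(0)| + (inside sum) = 2.8904 + 0.4055 = 3.2958.
Note: since some zeros are outside |z| ≤ r, the simplified n·log(r) form does NOT apply — only the inside zeros contribute.

I(r) ≈ 3.2958.


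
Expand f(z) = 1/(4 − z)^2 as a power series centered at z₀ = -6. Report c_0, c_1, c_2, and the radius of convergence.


Let w = z − z₀, so z = z₀ + w.
Then 4 − z = 4 − (z₀ + w) = (4 − z₀) − w = 10 − w.
f(z) = 1/(10 − w)^2 = (1/(10)^2) · (1 − w/(10))^{−2}.
By the binomial series (1−u)^{−2} = Σ_{n≥0} C(n+1, 1) u^n for |u|<1, with u = w/(10):
  c_n = C(n+1, 1) / (10)^(n+2).
  c_0 = 1/(10)^2 = 1/100.
  c_1 = 2/(10)^3 = 1/500.
  c_2 = 3/(10)^4 = 3/10000.
The series is valid for |w/d| < 1, i.e. |z − z₀| < |d|.
Radius of convergence: R = |4 − z₀| = |10| = 10 (distance from z₀ to the singularity z = 4).

c_0 = 1/100, c_1 = 1/500, c_2 = 3/10000; R = 10.


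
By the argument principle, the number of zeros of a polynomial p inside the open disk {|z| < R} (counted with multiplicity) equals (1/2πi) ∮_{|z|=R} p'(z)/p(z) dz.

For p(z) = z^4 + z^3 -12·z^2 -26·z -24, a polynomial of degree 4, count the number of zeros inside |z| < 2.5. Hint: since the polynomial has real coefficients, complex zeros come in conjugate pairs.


The zeros of p are: 4, -3, (-1 + 1i), (-1 - 1i).
Their magnitudes are: 4, 3, 1.414, 1.414.
Zeros with |z| < R = 2.5: (-1 + 1i), (-1 - 1i).
Count = 2.
By the argument principle, (1/2πi) ∮_{|z|=R} p'(z)/p(z) dz equals exactly this count.

Number of zeros inside |z| < 2.5: 2.


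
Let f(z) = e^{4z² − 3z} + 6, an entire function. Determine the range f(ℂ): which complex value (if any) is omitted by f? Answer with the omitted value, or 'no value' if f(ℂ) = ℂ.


Little Picard bounds the complement of f(ℂ) to at most one point.
The exponent g(z) = 4z² − 3z is a nonconstant polynomial, hence surjective onto ℂ. So e^{g(z)} takes every value in {e^w : w ∈ ℂ} = ℂ ∖ {0}. Adding 6 shifts the range to ℂ ∖ {6}. f omits exactly 6.

Omitted value: 6.


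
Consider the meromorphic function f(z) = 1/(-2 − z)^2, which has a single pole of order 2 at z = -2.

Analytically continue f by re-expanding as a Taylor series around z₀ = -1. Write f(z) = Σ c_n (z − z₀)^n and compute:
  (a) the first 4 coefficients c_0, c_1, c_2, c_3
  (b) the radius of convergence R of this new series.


Let w = z − z₀, so z = z₀ + w.
Then -2 − z = -2 − (z₀ + w) = (-2 − z₀) − w = -1 − w.
f(z) = 1/(-1 − w)^2 = (1/(-1)^2) · (1 − w/(-1))^{−2}.
By the binomial series (1−u)^{−2} = Σ_{n≥0} C(n+1, 1) u^n for |u|<1, with u = w/(-1):
  c_n = C(n+1, 1) / (-1)^(n+2).
  c_0 = 1/(-1)^2 = 1.
  c_1 = 2/(-1)^3 = -2.
  c_2 = 3/(-1)^4 = 3.
  c_3 = 4/(-1)^5 = -4.
The series is valid for |w/d| < 1, i.e. |z − z₀| < |d|.
Radius of convergence: R = |-2 − z₀| = |-1| = 1 (distance from z₀ to the singularity z = -2).

c_0 = 1, c_1 = -2, c_2 = 3, c_3 = -4; R = 1.


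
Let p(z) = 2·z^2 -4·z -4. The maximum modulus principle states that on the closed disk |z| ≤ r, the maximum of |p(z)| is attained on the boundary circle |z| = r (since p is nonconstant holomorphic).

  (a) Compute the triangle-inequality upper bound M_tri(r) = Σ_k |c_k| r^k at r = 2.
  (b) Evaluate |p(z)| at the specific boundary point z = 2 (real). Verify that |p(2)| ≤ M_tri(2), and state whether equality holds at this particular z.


Coefficients: c_0 = -4, c_1 = -4, c_2 = 2. Radius r = 2.
Part (a). Triangle bound: M_tri(r) = Σ_k |c_k| r^k
  = |-4|·2^0 + |-4|·2^1 + |2|·2^2
  = 4 + 8 + 8 = 20.
This bounds M(r) := max_{|z|=r} |p(z)| from above; equality holds iff all terms c_k z^k can be made to align in phase at a single z on |z|=r.
Part (b). At z = 2 (real, on the circle |z| = r):
  p(2) = (-4)·2^0 + (-4)·2^1 + (2)·2^2 = -4.
  |p(2)| = 4.
Check: |p(2)| = 4 ≤ 20 = M_tri(2). ✓ Equality does not hold at z = 2 (the coefficients have mixed signs, so the terms do not all align in phase there).

M_tri(2) = 20; |p(2)| = 4; equality at z=2: no.


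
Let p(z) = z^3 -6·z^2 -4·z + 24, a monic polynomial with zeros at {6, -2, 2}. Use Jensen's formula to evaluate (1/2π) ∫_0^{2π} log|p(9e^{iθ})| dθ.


Zeros: -2, 2, 6; r = 9.
Inside |z| < r: -2, 2, 6. Outside (|z| ≥ r): ∅.
p(0) = 24, so log|p(0)| = log(24) = 3.1781.
Apply Jensen: I(r) = log|p(0)| + Σ_k log(r/|z_k|), summed over zeros inside |z| < r.
  log(r/|z_k|) for z_k = 6: log(9/6) = 0.4055
  log(r/|z_k|) for z_k = -2: log(9/2) = 1.5041
  log(r/|z_k|) for z_k = 2: log(9/2) = 1.5041
Sum over inside zeros: 3.4136.
I(r) = log|p(0)| + (inside sum) = 3.1781 + 3.4136 = 6.5917.
Closed form (all zeros inside, monic): I(r) = n·log(r) = 3·log(9) = 6.5917. ✓

I(r) ≈ 6.5917.


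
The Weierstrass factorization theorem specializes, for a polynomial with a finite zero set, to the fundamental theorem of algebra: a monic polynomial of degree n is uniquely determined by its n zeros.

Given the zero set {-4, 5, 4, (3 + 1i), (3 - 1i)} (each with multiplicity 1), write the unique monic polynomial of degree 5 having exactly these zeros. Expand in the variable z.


The polynomial is p(z) = ∏_{α ∈ S} (z − α), where S = {-4, 5, 4, (3 + 1i), (3 - 1i)}.
Expanding the product yields: p(z) = z^5 -11·z^4 + 24·z^3 + 126·z^2 -640·z + 800.
Note conjugate pairs combine to real quadratics: (z − (3+1i))(z − (3−1i)) = z² − 6z + 10.
The resulting polynomial has degree 5 and real coefficients as required.

p(z) = z^5 -11·z^4 + 24·z^3 + 126·z^2 -640·z + 800.


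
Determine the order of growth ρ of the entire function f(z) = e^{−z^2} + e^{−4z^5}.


Each summand is entire of order 2 and 5 respectively (as in the single-exponential case). The order of a sum is at most the max of the orders, so ρ ≤ 5. For the lower bound: on |z|=r choose arg z so that -4z^5 is real positive; then |e^{-4z^5}| = e^{4r^5} while |e^{-1z^2}| ≤ e^{1r^2} = o(e^{4r^5}). So |f| ≥ e^{4r^5}(1 − o(1)) and ρ ≥ 5. Hence ρ = max(2, 5) = 5.
Therefore ρ = 5.

Order ρ = 5.


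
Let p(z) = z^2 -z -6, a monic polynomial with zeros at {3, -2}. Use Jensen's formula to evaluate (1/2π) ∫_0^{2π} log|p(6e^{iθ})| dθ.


Zeros: -2, 3; r = 6.
Inside |z| < r: -2, 3. Outside (|z| ≥ r): ∅.
p(0) = -6, so log|p(0)| = log(6) = 1.7918.
Apply Jensen: I(r) = log|p(0)| + Σ_k log(r/|z_k|), summed over zeros inside |z| < r.
  log(r/|z_k|) for z_k = 3: log(6/3) = 0.6931
  log(r/|z_k|) for z_k = -2: log(6/2) = 1.0986
Sum over inside zeros: 1.7918.
I(r) = log|p(0)| + (inside sum) = 1.7918 + 1.7918 = 3.5835.
Closed form (all zeros inside, monic): I(r) = n·log(r) = 2·log(6) = 3.5835. ✓

I(r) ≈ 3.5835.


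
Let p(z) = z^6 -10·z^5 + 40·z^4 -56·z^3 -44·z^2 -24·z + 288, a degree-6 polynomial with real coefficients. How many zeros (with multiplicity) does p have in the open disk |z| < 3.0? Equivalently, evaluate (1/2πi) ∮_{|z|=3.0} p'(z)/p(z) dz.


The zeros of p are: (3 + 3i), (3 - 3i), 2, 4, (-1 + 1i), (-1 - 1i).
Their magnitudes are: 4.243, 4.243, 2, 4, 1.414, 1.414.
Zeros with |z| < R = 3.0: 2, (-1 + 1i), (-1 - 1i).
Count = 3.
By the argument principle, (1/2πi) ∮_{|z|=R} p'(z)/p(z) dz equals exactly this count.

Number of zeros inside |z| < 3.0: 3.


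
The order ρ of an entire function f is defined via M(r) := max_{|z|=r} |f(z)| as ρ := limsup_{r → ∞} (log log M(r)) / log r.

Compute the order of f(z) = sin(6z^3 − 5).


Write sin(w) = (e^{iw} ± e^{−iw})/(2 or 2i), so |sin(w)| ≤ e^{|w|}. With w = 6z^3 − 5, |w| ≤ 6r^3 + 5 on |z|=r, giving M(r) ≤ e^{6r^3 + 5} and ρ ≤ 3. For the lower bound, choose z on |z|=r with 6z^3 purely imaginary of modulus 6r^3; then |sin(6z^3 − 5)| grows like e^{6r^3}/2, so ρ ≥ 3. Hence ρ = 3.
Therefore ρ = 3.

Order ρ = 3.
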